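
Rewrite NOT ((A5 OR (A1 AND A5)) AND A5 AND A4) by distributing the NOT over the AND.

NOT (A5 OR (A1 AND A5)) OR NOT A5 OR NOT A4
De Morgan's: NOT(AND of terms) = OR of negations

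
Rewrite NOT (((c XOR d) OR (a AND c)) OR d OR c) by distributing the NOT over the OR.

NOT ((c XOR d) OR (a AND c)) AND NOT d AND NOT c
De Morgan's: NOT(OR of terms) = AND of negations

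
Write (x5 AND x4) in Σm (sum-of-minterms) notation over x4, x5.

Σm(3) = (x4 AND x5)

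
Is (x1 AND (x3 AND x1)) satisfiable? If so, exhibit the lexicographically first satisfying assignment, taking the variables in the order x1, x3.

x1=1, x3=1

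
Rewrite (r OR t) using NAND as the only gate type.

((r NAND r) NAND (t NAND t))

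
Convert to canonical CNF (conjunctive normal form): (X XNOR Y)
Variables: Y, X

(Y OR NOT X) AND (NOT Y OR X)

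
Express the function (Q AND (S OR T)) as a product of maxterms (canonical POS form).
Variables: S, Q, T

ΠM(0, 1, 2, 4, 5) = (S OR Q OR T) AND (S OR Q OR NOT T) AND (S OR NOT Q OR T) AND (NOT S OR Q OR T) AND (NOT S OR Q OR NOT T)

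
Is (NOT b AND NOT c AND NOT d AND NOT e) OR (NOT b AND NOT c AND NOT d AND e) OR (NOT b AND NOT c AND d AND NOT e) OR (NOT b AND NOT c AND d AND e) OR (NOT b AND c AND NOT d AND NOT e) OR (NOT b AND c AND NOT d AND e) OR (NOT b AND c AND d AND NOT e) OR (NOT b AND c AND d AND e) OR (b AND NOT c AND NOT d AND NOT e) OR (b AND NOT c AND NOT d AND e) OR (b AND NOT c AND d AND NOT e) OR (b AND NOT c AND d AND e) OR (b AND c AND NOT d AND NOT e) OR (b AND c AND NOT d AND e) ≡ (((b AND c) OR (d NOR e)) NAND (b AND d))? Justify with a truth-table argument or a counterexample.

Yes, they are equivalent — the two output columns agree on all 16 assignments:
b | c | d | e | Expression 1 | Expression 2
-------------------------------------------
0 | 0 | 0 | 0 | 1 | 1
0 | 0 | 0 | 1 | 1 | 1
0 | 0 | 1 | 0 | 1 | 1
0 | 0 | 1 | 1 | 1 | 1
0 | 1 | 0 | 0 | 1 | 1
0 | 1 | 0 | 1 | 1 | 1
0 | 1 | 1 | 0 | 1 | 1
0 | 1 | 1 | 1 | 1 | 1
1 | 0 | 0 | 0 | 1 | 1
1 | 0 | 0 | 1 | 1 | 1
1 | 0 | 1 | 0 | 1 | 1
1 | 0 | 1 | 1 | 1 | 1
1 | 1 | 0 | 0 | 1 | 1
1 | 1 | 0 | 1 | 1 | 1
1 | 1 | 1 | 0 | 0 | 0
1 | 1 | 1 | 1 | 0 | 0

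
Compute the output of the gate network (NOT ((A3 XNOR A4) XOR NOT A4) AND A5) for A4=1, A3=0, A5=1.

Substituting: (NOT ((0 XNOR 1) XOR NOT 1) AND 1)
= 1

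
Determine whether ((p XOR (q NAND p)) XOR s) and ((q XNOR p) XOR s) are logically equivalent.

No. Counterexample: with s=0, p=0, q=1, Expression 1 = 1 but Expression 2 = 0.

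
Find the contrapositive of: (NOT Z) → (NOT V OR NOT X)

Contrapositive: NOT (NOT V OR NOT X) → Z
Note: A statement and its contrapositive are logically equivalent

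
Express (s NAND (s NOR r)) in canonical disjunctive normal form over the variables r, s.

(NOT r AND NOT s) OR (NOT r AND s) OR (r AND NOT s) OR (r AND s)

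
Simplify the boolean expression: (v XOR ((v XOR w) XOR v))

By XOR self-cancellation ((E XOR v) XOR v = E):
= (v XOR w)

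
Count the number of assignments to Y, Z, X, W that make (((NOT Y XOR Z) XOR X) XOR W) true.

Satisfying assignments: (0,0,0,0), (0,0,1,1), (0,1,0,1), (0,1,1,0), (1,0,0,1), (1,0,1,0), (1,1,0,0), (1,1,1,1)
Count: 8 out of 16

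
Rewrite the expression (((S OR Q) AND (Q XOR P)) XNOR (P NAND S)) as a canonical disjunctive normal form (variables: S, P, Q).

(NOT S AND NOT P AND Q) OR (S AND NOT P AND Q) OR (S AND P AND Q)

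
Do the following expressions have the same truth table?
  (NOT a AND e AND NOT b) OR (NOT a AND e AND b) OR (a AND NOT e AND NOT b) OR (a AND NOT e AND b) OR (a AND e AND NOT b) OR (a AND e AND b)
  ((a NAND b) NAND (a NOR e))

Yes, they are equivalent — the two output columns agree on all 8 assignments:
a | e | b | Expression 1 | Expression 2
---------------------------------------
0 | 0 | 0 | 0 | 0
0 | 0 | 1 | 0 | 0
0 | 1 | 0 | 1 | 1
0 | 1 | 1 | 1 | 1
1 | 0 | 0 | 1 | 1
1 | 0 | 1 | 1 | 1
1 | 1 | 0 | 1 | 1
1 | 1 | 1 | 1 | 1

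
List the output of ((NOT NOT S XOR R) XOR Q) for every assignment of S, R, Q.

S | R | Q | Output
------------------
0 | 0 | 0 | 0
0 | 0 | 1 | 1
0 | 1 | 0 | 1
0 | 1 | 1 | 0
1 | 0 | 0 | 1
1 | 0 | 1 | 0
1 | 1 | 0 | 0
1 | 1 | 1 | 1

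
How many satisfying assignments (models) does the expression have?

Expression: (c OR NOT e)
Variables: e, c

Satisfying assignments: (0,0), (0,1), (1,1)
Count: 3 out of 4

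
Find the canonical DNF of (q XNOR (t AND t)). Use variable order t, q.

(NOT t AND NOT q) OR (t AND q)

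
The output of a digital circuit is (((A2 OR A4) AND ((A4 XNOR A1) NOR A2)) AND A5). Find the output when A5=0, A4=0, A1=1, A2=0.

Substituting: (((0 OR 0) AND ((0 XNOR 1) NOR 0)) AND 0)
= 0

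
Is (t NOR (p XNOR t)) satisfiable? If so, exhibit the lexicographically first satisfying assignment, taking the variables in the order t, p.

t=0, p=1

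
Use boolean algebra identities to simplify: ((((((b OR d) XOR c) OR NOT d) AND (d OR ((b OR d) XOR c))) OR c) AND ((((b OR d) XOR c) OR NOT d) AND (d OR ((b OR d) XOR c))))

By absorption (E AND (E OR v) = E) then distribution ((E OR v) AND (E OR NOT v) = E):
= ((b OR d) XOR c)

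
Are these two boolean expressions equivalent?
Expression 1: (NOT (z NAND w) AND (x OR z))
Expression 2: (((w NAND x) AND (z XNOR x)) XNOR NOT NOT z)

No. Counterexample: with z=0, w=0, x=1, Expression 1 = 0 but Expression 2 = 1.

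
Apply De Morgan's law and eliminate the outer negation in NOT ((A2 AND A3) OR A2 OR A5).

NOT (A2 AND A3) AND NOT A2 AND NOT A5
De Morgan's: NOT(OR of terms) = AND of negations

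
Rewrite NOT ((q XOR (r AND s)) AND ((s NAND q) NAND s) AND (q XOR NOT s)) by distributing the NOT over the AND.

NOT (q XOR (r AND s)) OR NOT ((s NAND q) NAND s) OR NOT (q XOR NOT s)
De Morgan's: NOT(AND of terms) = OR of negations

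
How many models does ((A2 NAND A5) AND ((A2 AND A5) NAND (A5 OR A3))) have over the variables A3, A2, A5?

Satisfying assignments: (0,0,0), (0,0,1), (0,1,0), (1,0,0), (1,0,1), (1,1,0)
Count: 6 out of 8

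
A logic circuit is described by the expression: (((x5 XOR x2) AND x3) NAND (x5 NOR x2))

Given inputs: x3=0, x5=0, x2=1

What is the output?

Substituting: (((0 XOR 1) AND 0) NAND (0 NOR 1))
= 1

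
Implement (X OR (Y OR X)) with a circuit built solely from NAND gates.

((X NAND X) NAND (((Y NAND Y) NAND (X NAND X)) NAND ((Y NAND Y) NAND (X NAND X))))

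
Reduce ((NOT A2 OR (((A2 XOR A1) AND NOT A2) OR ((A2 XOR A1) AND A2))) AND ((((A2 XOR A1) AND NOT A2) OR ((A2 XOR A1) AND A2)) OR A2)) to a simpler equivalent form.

By distribution ((E OR v) AND (E OR NOT v) = E) then distribution ((E AND v) OR (E AND NOT v) = E):
= (A2 XOR A1)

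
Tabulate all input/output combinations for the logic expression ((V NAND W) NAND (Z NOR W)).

V | Z | W | Output
------------------
0 | 0 | 0 | 0
0 | 0 | 1 | 1
0 | 1 | 0 | 1
0 | 1 | 1 | 1
1 | 0 | 0 | 0
1 | 0 | 1 | 1
1 | 1 | 0 | 1
1 | 1 | 1 | 1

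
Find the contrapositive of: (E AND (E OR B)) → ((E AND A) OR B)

Contrapositive: NOT ((E AND A) OR B) → NOT (E AND (E OR B))
Note: A statement and its contrapositive are logically equivalent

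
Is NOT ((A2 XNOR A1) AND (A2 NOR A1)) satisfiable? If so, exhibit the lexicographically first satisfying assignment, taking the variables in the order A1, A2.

A1=0, A2=1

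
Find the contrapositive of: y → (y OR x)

Contrapositive: NOT (y OR x) → NOT y
Note: A statement and its contrapositive are logically equivalent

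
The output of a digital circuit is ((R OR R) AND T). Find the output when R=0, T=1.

Substituting: ((0 OR 0) AND 1)
= 0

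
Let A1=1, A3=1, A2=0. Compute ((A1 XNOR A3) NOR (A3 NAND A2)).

Substituting: ((1 XNOR 1) NOR (1 NAND 0))
= 0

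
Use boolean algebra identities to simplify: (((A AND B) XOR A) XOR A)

By XOR self-cancellation ((E XOR v) XOR v = E):
= (A AND B)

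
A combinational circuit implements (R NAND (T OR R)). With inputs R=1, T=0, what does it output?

Substituting: (1 NAND (0 OR 1))
= 0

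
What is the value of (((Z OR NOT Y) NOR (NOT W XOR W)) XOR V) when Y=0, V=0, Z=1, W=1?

Substituting: (((1 OR NOT 0) NOR (NOT 1 XOR 1)) XOR 0)
= 0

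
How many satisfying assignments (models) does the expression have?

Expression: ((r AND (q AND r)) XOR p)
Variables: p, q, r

Satisfying assignments: (0,1,1), (1,0,0), (1,0,1), (1,1,0)
Count: 4 out of 8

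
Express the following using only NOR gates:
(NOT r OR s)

(((r NOR r) NOR s) NOR ((r NOR r) NOR s))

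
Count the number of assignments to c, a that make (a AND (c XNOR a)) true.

Satisfying assignments: (1,1)
Count: 1 out of 4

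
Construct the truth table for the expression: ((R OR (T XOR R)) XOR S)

R | T | S | Output
------------------
0 | 0 | 0 | 0
0 | 0 | 1 | 1
0 | 1 | 0 | 1
0 | 1 | 1 | 0
1 | 0 | 0 | 1
1 | 0 | 1 | 0
1 | 1 | 0 | 1
1 | 1 | 1 | 0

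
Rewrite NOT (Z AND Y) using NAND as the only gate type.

(((Z NAND Y) NAND (Z NAND Y)) NAND ((Z NAND Y) NAND (Z NAND Y)))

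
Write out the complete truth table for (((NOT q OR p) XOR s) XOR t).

s | p | t | q | Output
----------------------
0 | 0 | 0 | 0 | 1
0 | 0 | 0 | 1 | 0
0 | 0 | 1 | 0 | 0
0 | 0 | 1 | 1 | 1
0 | 1 | 0 | 0 | 1
0 | 1 | 0 | 1 | 1
0 | 1 | 1 | 0 | 0
0 | 1 | 1 | 1 | 0
1 | 0 | 0 | 0 | 0
1 | 0 | 0 | 1 | 1
1 | 0 | 1 | 0 | 1
1 | 0 | 1 | 1 | 0
1 | 1 | 0 | 0 | 0
1 | 1 | 0 | 1 | 0
1 | 1 | 1 | 0 | 1
1 | 1 | 1 | 1 | 1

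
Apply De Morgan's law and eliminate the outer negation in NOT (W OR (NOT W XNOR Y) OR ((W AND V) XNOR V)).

NOT W AND NOT (NOT W XNOR Y) AND NOT ((W AND V) XNOR V)
De Morgan's: NOT(OR of terms) = AND of negations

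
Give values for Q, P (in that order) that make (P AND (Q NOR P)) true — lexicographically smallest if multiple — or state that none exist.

UNSATISFIABLE - no assignment makes this expression true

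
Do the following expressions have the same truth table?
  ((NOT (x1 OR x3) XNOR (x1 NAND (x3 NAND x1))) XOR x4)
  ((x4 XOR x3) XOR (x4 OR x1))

No. Counterexample: with x3=0, x1=0, x4=0, Expression 1 = 1 but Expression 2 = 0.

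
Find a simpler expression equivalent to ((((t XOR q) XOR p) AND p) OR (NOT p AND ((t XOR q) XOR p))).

By distribution ((E AND v) OR (E AND NOT v) = E):
= ((t XOR q) XOR p)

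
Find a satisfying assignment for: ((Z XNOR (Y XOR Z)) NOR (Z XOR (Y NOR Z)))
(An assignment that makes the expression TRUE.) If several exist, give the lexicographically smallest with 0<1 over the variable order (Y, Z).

Y=1, Z=0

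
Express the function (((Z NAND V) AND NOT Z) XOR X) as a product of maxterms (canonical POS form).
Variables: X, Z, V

ΠM(2, 3, 4, 5) = (X OR NOT Z OR V) AND (X OR NOT Z OR NOT V) AND (NOT X OR Z OR V) AND (NOT X OR Z OR NOT V)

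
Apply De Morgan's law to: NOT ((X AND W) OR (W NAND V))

NOT (X AND W) AND NOT (W NAND V)
De Morgan's: NOT(OR of terms) = AND of negations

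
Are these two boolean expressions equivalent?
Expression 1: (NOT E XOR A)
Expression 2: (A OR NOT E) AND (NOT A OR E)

Yes, they are equivalent — the two output columns agree on all 4 assignments:
A | E | Expression 1 | Expression 2
-----------------------------------
0 | 0 | 1 | 1
0 | 1 | 0 | 0
1 | 0 | 0 | 0
1 | 1 | 1 | 1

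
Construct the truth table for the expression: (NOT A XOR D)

A | D | Output
--------------
0 | 0 | 1
0 | 1 | 0
1 | 0 | 0
1 | 1 | 1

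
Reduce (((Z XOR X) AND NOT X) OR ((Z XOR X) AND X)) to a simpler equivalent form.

By distribution ((E AND v) OR (E AND NOT v) = E):
= (Z XOR X)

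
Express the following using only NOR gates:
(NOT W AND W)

(((W NOR W) NOR (W NOR W)) NOR (W NOR W))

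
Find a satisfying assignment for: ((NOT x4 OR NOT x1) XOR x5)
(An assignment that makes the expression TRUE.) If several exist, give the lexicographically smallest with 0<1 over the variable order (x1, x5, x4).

x1=0, x5=0, x4=0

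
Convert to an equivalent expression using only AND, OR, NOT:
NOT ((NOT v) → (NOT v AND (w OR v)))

(NOT v) AND NOT (NOT v AND (w OR v))
(Negated implication: NOT(A → B) = A AND NOT B)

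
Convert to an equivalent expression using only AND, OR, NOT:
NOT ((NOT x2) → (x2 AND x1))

(NOT x2) AND NOT (x2 AND x1)
(Negated implication: NOT(A → B) = A AND NOT B)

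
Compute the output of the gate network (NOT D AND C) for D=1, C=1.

Substituting: (NOT 1 AND 1)
= 0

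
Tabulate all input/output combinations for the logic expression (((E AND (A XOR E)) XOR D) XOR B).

E | D | B | A | Output
----------------------
0 | 0 | 0 | 0 | 0
0 | 0 | 0 | 1 | 0
0 | 0 | 1 | 0 | 1
0 | 0 | 1 | 1 | 1
0 | 1 | 0 | 0 | 1
0 | 1 | 0 | 1 | 1
0 | 1 | 1 | 0 | 0
0 | 1 | 1 | 1 | 0
1 | 0 | 0 | 0 | 1
1 | 0 | 0 | 1 | 0
1 | 0 | 1 | 0 | 0
1 | 0 | 1 | 1 | 1
1 | 1 | 0 | 0 | 0
1 | 1 | 0 | 1 | 1
1 | 1 | 1 | 0 | 1
1 | 1 | 1 | 1 | 0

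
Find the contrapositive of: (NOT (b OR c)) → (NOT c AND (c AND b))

Contrapositive: NOT (NOT c AND (c AND b)) → (b OR c)
Note: A statement and its contrapositive are logically equivalent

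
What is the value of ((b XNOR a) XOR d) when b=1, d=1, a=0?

Substituting: ((1 XNOR 0) XOR 1)
= 1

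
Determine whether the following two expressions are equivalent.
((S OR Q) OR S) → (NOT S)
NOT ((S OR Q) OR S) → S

No, Inverse is not equivalent to original (counterexample: Q=0, S=0)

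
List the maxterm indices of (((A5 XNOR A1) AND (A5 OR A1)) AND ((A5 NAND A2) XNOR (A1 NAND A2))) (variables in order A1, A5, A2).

ΠM(0, 1, 2, 3, 4, 5) = (A1 OR A5 OR A2) AND (A1 OR A5 OR NOT A2) AND (A1 OR NOT A5 OR A2) AND (A1 OR NOT A5 OR NOT A2) AND (NOT A1 OR A5 OR A2) AND (NOT A1 OR A5 OR NOT A2)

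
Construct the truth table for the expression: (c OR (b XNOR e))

b | c | e | Output
------------------
0 | 0 | 0 | 1
0 | 0 | 1 | 0
0 | 1 | 0 | 1
0 | 1 | 1 | 1
1 | 0 | 0 | 0
1 | 0 | 1 | 1
1 | 1 | 0 | 1
1 | 1 | 1 | 1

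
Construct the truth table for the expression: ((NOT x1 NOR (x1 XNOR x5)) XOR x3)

x1 | x5 | x3 | Output
---------------------
0 | 0 | 0 | 0
0 | 0 | 1 | 1
0 | 1 | 0 | 0
0 | 1 | 1 | 1
1 | 0 | 0 | 1
1 | 0 | 1 | 0
1 | 1 | 0 | 0
1 | 1 | 1 | 1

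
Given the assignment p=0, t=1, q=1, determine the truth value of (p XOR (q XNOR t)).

Substituting: (0 XOR (1 XNOR 1))
= 1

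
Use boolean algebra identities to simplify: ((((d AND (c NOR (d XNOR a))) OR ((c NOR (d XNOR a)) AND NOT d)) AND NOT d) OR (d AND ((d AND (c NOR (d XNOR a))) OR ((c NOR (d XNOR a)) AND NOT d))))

By distribution ((E AND v) OR (E AND NOT v) = E) then distribution ((E AND v) OR (E AND NOT v) = E):
= (c NOR (d XNOR a))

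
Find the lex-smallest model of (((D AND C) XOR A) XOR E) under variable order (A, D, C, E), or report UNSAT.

A=0, D=0, C=0, E=1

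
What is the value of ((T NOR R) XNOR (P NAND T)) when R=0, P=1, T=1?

Substituting: ((1 NOR 0) XNOR (1 NAND 1))
= 1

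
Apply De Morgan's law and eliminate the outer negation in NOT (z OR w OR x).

NOT z AND NOT w AND NOT x
De Morgan's: NOT(OR of terms) = AND of negations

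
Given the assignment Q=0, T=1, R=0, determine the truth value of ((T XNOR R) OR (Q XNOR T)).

Substituting: ((1 XNOR 0) OR (0 XNOR 1))
= 0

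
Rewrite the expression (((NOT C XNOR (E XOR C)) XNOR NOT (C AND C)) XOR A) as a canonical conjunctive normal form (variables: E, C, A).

(E OR C OR A) AND (E OR NOT C OR NOT A) AND (NOT E OR C OR NOT A) AND (NOT E OR NOT C OR A)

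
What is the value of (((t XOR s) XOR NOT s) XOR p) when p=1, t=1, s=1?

Substituting: (((1 XOR 1) XOR NOT 1) XOR 1)
= 1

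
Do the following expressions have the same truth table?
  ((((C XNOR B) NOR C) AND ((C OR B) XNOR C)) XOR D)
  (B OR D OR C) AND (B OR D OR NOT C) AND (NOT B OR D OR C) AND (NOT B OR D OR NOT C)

Yes, they are equivalent — the two output columns agree on all 8 assignments:
B | D | C | Expression 1 | Expression 2
---------------------------------------
0 | 0 | 0 | 0 | 0
0 | 0 | 1 | 0 | 0
0 | 1 | 0 | 1 | 1
0 | 1 | 1 | 1 | 1
1 | 0 | 0 | 0 | 0
1 | 0 | 1 | 0 | 0
1 | 1 | 0 | 1 | 1
1 | 1 | 1 | 1 | 1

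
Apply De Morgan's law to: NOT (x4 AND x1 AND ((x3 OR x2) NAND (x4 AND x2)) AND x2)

NOT x4 OR NOT x1 OR NOT ((x3 OR x2) NAND (x4 AND x2)) OR NOT x2
De Morgan's: NOT(AND of terms) = OR of negations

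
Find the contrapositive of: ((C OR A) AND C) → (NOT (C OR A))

Contrapositive: (C OR A) → NOT ((C OR A) AND C)
Note: A statement and its contrapositive are logically equivalent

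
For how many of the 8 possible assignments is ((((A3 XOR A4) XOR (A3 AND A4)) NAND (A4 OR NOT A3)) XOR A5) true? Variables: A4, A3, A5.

Satisfying assignments: (0,0,0), (0,1,0), (1,0,1), (1,1,1)
Count: 4 out of 8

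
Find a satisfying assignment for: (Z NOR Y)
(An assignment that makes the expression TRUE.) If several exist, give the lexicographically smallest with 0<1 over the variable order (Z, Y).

Z=0, Y=0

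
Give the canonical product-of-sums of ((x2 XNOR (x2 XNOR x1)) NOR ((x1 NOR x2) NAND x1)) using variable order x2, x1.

ΠM(0, 1, 2, 3) = (x2 OR x1) AND (x2 OR NOT x1) AND (NOT x2 OR x1) AND (NOT x2 OR NOT x1)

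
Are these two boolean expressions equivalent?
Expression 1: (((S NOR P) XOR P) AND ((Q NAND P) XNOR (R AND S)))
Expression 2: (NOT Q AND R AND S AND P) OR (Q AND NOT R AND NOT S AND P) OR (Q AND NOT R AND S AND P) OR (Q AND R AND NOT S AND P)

Yes, they are equivalent — the two output columns agree on all 16 assignments:
Q | R | S | P | Expression 1 | Expression 2
-------------------------------------------
0 | 0 | 0 | 0 | 0 | 0
0 | 0 | 0 | 1 | 0 | 0
0 | 0 | 1 | 0 | 0 | 0
0 | 0 | 1 | 1 | 0 | 0
0 | 1 | 0 | 0 | 0 | 0
0 | 1 | 0 | 1 | 0 | 0
0 | 1 | 1 | 0 | 0 | 0
0 | 1 | 1 | 1 | 1 | 1
1 | 0 | 0 | 0 | 0 | 0
1 | 0 | 0 | 1 | 1 | 1
1 | 0 | 1 | 0 | 0 | 0
1 | 0 | 1 | 1 | 1 | 1
1 | 1 | 0 | 0 | 0 | 0
1 | 1 | 0 | 1 | 1 | 1
1 | 1 | 1 | 0 | 0 | 0
1 | 1 | 1 | 1 | 0 | 0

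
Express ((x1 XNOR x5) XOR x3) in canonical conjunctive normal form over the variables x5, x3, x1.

(x5 OR x3 OR NOT x1) AND (x5 OR NOT x3 OR x1) AND (NOT x5 OR x3 OR x1) AND (NOT x5 OR NOT x3 OR NOT x1)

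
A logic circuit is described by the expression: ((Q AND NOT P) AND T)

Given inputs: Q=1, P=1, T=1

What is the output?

Substituting: ((1 AND NOT 1) AND 1)
= 0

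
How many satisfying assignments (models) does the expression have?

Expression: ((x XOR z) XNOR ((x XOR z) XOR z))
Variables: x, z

Satisfying assignments: (0,0), (1,0)
Count: 2 out of 4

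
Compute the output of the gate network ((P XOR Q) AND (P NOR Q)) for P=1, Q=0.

Substituting: ((1 XOR 0) AND (1 NOR 0))
= 0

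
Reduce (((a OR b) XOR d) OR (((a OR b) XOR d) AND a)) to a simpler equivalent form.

By absorption (E OR (E AND v) = E):
= ((a OR b) XOR d)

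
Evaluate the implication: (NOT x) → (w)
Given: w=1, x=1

Antecedent (NOT x) = 0; consequent (w) = 1.
0 → 1 = 1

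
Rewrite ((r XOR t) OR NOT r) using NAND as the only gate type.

((((r NAND (r NAND t)) NAND (t NAND (r NAND t))) NAND ((r NAND (r NAND t)) NAND (t NAND (r NAND t)))) NAND ((r NAND r) NAND (r NAND r)))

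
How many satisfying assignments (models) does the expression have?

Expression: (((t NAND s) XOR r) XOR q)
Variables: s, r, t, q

Satisfying assignments: (0,0,0,0), (0,0,1,0), (0,1,0,1), (0,1,1,1), (1,0,0,0), (1,0,1,1), (1,1,0,1), (1,1,1,0)
Count: 8 out of 16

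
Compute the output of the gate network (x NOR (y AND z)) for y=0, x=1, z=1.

Substituting: (1 NOR (0 AND 1))
= 0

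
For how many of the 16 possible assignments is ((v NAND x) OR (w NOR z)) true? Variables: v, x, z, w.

Satisfying assignments: (0,0,0,0), (0,0,0,1), (0,0,1,0), (0,0,1,1), (0,1,0,0), (0,1,0,1), (0,1,1,0), (0,1,1,1), (1,0,0,0), (1,0,0,1), (1,0,1,0), (1,0,1,1), (1,1,0,0)
Count: 13 out of 16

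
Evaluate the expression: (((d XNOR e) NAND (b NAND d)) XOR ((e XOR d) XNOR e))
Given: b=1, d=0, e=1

Substituting: (((0 XNOR 1) NAND (1 NAND 0)) XOR ((1 XOR 0) XNOR 1))
= 0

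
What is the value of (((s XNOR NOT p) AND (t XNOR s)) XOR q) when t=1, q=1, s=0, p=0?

Substituting: (((0 XNOR NOT 0) AND (1 XNOR 0)) XOR 1)
= 1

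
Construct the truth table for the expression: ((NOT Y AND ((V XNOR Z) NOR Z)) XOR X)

Z | Y | X | V | Output
----------------------
0 | 0 | 0 | 0 | 0
0 | 0 | 0 | 1 | 1
0 | 0 | 1 | 0 | 1
0 | 0 | 1 | 1 | 0
0 | 1 | 0 | 0 | 0
0 | 1 | 0 | 1 | 0
0 | 1 | 1 | 0 | 1
0 | 1 | 1 | 1 | 1
1 | 0 | 0 | 0 | 0
1 | 0 | 0 | 1 | 0
1 | 0 | 1 | 0 | 1
1 | 0 | 1 | 1 | 1
1 | 1 | 0 | 0 | 0
1 | 1 | 0 | 1 | 0
1 | 1 | 1 | 0 | 1
1 | 1 | 1 | 1 | 1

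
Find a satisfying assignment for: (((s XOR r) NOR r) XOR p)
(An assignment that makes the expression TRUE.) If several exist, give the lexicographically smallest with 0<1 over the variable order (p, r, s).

p=0, r=0, s=0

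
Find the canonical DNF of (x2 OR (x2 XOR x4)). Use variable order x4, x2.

(NOT x4 AND x2) OR (x4 AND NOT x2) OR (x4 AND x2)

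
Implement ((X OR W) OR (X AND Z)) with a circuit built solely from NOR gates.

((((X NOR W) NOR (X NOR W)) NOR ((X NOR X) NOR (Z NOR Z))) NOR (((X NOR W) NOR (X NOR W)) NOR ((X NOR X) NOR (Z NOR Z))))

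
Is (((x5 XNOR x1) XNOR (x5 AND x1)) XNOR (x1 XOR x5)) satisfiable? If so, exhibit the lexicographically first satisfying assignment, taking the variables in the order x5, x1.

x5=0, x1=0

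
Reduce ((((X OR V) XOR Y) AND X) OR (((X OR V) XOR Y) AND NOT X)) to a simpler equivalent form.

By distribution ((E AND v) OR (E AND NOT v) = E):
= ((X OR V) XOR Y)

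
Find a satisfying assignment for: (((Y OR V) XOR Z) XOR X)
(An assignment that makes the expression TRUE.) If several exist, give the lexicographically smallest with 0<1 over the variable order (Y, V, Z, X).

Y=0, V=0, Z=0, X=1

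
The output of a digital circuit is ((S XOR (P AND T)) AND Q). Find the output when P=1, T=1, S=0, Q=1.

Substituting: ((0 XOR (1 AND 1)) AND 1)
= 1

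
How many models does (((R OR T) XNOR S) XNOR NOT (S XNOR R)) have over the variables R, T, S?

Satisfying assignments: (0,1,0), (0,1,1)
Count: 2 out of 8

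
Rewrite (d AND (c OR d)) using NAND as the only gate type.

((d NAND ((c NAND c) NAND (d NAND d))) NAND (d NAND ((c NAND c) NAND (d NAND d))))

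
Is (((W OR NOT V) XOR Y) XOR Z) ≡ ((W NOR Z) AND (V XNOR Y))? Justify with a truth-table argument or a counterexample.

No. Counterexample: with W=0, Y=0, Z=1, V=1, Expression 1 = 1 but Expression 2 = 0.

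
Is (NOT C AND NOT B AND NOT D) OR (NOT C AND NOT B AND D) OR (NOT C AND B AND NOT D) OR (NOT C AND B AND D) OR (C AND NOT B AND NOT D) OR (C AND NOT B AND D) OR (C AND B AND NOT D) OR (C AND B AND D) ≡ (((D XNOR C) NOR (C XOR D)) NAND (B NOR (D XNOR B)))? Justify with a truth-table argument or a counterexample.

Yes, they are equivalent — the two output columns agree on all 8 assignments:
C | B | D | Expression 1 | Expression 2
---------------------------------------
0 | 0 | 0 | 1 | 1
0 | 0 | 1 | 1 | 1
0 | 1 | 0 | 1 | 1
0 | 1 | 1 | 1 | 1
1 | 0 | 0 | 1 | 1
1 | 0 | 1 | 1 | 1
1 | 1 | 0 | 1 | 1
1 | 1 | 1 | 1 | 1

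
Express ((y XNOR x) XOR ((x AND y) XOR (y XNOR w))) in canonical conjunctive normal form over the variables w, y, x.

(w OR y OR x) AND (w OR NOT y OR x) AND (w OR NOT y OR NOT x) AND (NOT w OR y OR NOT x)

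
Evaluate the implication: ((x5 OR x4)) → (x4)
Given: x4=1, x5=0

Antecedent ((x5 OR x4)) = 1; consequent (x4) = 1.
1 → 1 = 1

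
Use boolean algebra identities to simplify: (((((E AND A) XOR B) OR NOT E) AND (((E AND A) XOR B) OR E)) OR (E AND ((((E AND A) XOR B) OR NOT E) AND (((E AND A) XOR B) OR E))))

By absorption (E OR (E AND v) = E) then distribution ((E OR v) AND (E OR NOT v) = E):
= ((E AND A) XOR B)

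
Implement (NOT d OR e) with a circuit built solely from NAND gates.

(((d NAND d) NAND (d NAND d)) NAND (e NAND e))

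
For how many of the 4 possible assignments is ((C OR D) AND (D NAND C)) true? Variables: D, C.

Satisfying assignments: (0,1), (1,0)
Count: 2 out of 4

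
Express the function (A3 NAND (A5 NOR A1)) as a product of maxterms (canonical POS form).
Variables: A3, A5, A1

ΠM(4) = (NOT A3 OR A5 OR A1)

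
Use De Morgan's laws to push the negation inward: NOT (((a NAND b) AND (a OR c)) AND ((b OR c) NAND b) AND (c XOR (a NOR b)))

NOT ((a NAND b) AND (a OR c)) OR NOT ((b OR c) NAND b) OR NOT (c XOR (a NOR b))
De Morgan's: NOT(AND of terms) = OR of negations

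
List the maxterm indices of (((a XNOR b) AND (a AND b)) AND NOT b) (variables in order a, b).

ΠM(0, 1, 2, 3) = (a OR b) AND (a OR NOT b) AND (NOT a OR b) AND (NOT a OR NOT b)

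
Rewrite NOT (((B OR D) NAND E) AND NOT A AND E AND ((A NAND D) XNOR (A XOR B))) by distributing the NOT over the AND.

NOT ((B OR D) NAND E) OR A OR NOT E OR NOT ((A NAND D) XNOR (A XOR B))
De Morgan's: NOT(AND of terms) = OR of negations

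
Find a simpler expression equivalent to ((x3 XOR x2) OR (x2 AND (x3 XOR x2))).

By absorption (E OR (E AND v) = E):
= (x3 XOR x2)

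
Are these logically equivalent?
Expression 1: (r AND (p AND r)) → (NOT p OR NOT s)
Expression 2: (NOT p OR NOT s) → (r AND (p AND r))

No, Converse is not equivalent to original (counterexample: r=0, s=0, p=0)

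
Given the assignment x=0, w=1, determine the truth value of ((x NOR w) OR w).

Substituting: ((0 NOR 1) OR 1)
= 1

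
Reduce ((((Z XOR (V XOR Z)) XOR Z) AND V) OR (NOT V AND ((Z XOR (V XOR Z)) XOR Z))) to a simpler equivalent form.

By distribution ((E AND v) OR (E AND NOT v) = E) then XOR self-cancellation ((E XOR v) XOR v = E):
= (V XOR Z)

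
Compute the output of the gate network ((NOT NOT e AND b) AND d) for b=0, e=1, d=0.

Substituting: ((NOT NOT 1 AND 0) AND 0)
= 0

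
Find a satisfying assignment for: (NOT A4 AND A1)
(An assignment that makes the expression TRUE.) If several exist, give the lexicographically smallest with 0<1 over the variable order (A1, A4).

A1=1, A4=0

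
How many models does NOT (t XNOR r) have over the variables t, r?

Satisfying assignments: (0,1), (1,0)
Count: 2 out of 4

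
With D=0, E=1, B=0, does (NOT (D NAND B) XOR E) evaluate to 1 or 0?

Substituting: (NOT (0 NAND 0) XOR 1)
= 1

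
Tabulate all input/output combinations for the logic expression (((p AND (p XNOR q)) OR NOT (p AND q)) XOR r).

r | p | q | Output
------------------
0 | 0 | 0 | 1
0 | 0 | 1 | 1
0 | 1 | 0 | 1
0 | 1 | 1 | 1
1 | 0 | 0 | 0
1 | 0 | 1 | 0
1 | 1 | 0 | 0
1 | 1 | 1 | 0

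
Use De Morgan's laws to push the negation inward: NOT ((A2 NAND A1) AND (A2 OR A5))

NOT (A2 NAND A1) OR NOT (A2 OR A5)
De Morgan's: NOT(AND of terms) = OR of negations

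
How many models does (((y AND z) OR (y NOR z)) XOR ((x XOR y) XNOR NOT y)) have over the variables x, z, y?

Satisfying assignments: (0,0,0), (0,1,1), (1,0,1), (1,1,0)
Count: 4 out of 8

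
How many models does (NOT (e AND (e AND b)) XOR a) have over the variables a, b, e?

Satisfying assignments: (0,0,0), (0,0,1), (0,1,0), (1,1,1)
Count: 4 out of 8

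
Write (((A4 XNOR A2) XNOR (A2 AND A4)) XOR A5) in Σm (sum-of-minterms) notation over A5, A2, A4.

Σm(1, 2, 3, 4) = (NOT A5 AND NOT A2 AND A4) OR (NOT A5 AND A2 AND NOT A4) OR (NOT A5 AND A2 AND A4) OR (A5 AND NOT A2 AND NOT A4)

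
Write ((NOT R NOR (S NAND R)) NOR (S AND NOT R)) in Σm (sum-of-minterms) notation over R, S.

Σm(0, 2) = (NOT R AND NOT S) OR (R AND NOT S)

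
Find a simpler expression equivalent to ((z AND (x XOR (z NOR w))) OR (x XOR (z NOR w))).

By absorption (E OR (E AND v) = E):
= (x XOR (z NOR w))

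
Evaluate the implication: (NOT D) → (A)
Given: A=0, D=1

Antecedent (NOT D) = 0; consequent (A) = 0.
0 → 0 = 1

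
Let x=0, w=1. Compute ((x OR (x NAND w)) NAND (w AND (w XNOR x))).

Substituting: ((0 OR (0 NAND 1)) NAND (1 AND (1 XNOR 0)))
= 1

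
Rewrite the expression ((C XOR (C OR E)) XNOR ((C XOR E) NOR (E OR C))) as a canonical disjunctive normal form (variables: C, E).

(C AND NOT E) OR (C AND E)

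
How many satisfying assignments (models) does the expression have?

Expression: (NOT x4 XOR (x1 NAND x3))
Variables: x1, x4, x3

Satisfying assignments: (0,1,0), (0,1,1), (1,0,1), (1,1,0)
Count: 4 out of 8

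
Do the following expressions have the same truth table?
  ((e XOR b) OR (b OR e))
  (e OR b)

Yes, they are equivalent — the two output columns agree on all 4 assignments:
e | b | Expression 1 | Expression 2
-----------------------------------
0 | 0 | 0 | 0
0 | 1 | 1 | 1
1 | 0 | 1 | 1
1 | 1 | 1 | 1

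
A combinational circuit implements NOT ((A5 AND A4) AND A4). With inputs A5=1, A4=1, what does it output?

Substituting: NOT ((1 AND 1) AND 1)
= 0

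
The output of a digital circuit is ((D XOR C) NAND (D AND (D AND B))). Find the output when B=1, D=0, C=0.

Substituting: ((0 XOR 0) NAND (0 AND (0 AND 1)))
= 1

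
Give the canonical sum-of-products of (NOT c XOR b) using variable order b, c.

Σm(0, 3) = (NOT b AND NOT c) OR (b AND c)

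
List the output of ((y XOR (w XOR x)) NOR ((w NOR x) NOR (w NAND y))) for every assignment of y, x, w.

y | x | w | Output
------------------
0 | 0 | 0 | 1
0 | 0 | 1 | 0
0 | 1 | 0 | 0
0 | 1 | 1 | 1
1 | 0 | 0 | 0
1 | 0 | 1 | 0
1 | 1 | 0 | 1
1 | 1 | 1 | 0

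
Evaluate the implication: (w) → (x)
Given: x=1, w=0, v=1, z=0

Antecedent (w) = 0; consequent (x) = 1.
0 → 1 = 1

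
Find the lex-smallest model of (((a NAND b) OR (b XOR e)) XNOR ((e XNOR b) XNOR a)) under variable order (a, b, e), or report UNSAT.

a=0, b=0, e=1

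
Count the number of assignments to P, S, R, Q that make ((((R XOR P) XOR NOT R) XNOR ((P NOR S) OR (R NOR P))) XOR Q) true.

Satisfying assignments: (0,0,0,0), (0,0,1,0), (0,1,0,0), (0,1,1,1), (1,0,0,0), (1,0,1,0), (1,1,0,0), (1,1,1,0)
Count: 8 out of 16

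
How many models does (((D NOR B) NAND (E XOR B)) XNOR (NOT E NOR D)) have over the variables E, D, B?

Satisfying assignments: (1,0,1)
Count: 1 out of 8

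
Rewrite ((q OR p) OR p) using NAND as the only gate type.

((((q NAND q) NAND (p NAND p)) NAND ((q NAND q) NAND (p NAND p))) NAND (p NAND p))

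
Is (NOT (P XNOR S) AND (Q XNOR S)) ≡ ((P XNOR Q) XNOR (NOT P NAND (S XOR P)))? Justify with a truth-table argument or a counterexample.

No. Counterexample: with P=0, Q=0, S=0, Expression 1 = 0 but Expression 2 = 1.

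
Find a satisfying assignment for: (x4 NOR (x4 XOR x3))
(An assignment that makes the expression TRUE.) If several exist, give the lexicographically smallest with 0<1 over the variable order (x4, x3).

x4=0, x3=0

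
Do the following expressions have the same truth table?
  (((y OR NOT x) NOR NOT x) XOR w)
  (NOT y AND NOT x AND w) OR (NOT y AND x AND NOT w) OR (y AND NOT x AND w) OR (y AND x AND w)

Yes, they are equivalent — the two output columns agree on all 8 assignments:
y | x | w | Expression 1 | Expression 2
---------------------------------------
0 | 0 | 0 | 0 | 0
0 | 0 | 1 | 1 | 1
0 | 1 | 0 | 1 | 1
0 | 1 | 1 | 0 | 0
1 | 0 | 0 | 0 | 0
1 | 0 | 1 | 1 | 1
1 | 1 | 0 | 0 | 0
1 | 1 | 1 | 1 | 1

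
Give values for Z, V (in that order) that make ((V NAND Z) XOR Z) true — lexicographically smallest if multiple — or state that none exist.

Z=0, V=0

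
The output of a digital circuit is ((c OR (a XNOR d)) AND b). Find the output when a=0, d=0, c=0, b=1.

Substituting: ((0 OR (0 XNOR 0)) AND 1)
= 1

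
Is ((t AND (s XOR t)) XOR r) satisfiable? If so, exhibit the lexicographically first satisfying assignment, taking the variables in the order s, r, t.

s=0, r=0, t=1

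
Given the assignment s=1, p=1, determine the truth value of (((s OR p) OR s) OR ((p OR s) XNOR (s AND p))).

Substituting: (((1 OR 1) OR 1) OR ((1 OR 1) XNOR (1 AND 1)))
= 1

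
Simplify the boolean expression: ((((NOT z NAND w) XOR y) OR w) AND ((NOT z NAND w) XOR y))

By absorption (E AND (E OR v) = E):
= ((NOT z NAND w) XOR y)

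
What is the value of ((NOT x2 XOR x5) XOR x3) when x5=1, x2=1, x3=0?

Substituting: ((NOT 1 XOR 1) XOR 0)
= 1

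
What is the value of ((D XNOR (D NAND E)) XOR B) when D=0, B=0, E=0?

Substituting: ((0 XNOR (0 NAND 0)) XOR 0)
= 0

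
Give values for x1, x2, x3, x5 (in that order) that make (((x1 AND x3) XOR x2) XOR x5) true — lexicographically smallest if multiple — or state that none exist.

x1=0, x2=0, x3=0, x5=1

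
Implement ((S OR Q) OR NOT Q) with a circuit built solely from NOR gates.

((((S NOR Q) NOR (S NOR Q)) NOR (Q NOR Q)) NOR (((S NOR Q) NOR (S NOR Q)) NOR (Q NOR Q)))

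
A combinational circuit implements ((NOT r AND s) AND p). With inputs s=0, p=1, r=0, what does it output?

Substituting: ((NOT 0 AND 0) AND 1)
= 0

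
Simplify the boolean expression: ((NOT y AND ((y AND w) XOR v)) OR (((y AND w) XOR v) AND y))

By distribution ((E AND v) OR (E AND NOT v) = E):
= ((y AND w) XOR v)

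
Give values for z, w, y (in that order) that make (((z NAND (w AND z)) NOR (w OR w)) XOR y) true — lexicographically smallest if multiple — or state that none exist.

z=0, w=0, y=1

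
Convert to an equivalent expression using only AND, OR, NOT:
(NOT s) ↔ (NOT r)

((NOT s) AND (NOT r)) OR (s AND r)
(Biconditional = both true or both false)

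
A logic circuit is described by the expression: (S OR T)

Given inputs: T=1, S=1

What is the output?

Substituting: (1 OR 1)
= 1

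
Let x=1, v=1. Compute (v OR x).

Substituting: (1 OR 1)
= 1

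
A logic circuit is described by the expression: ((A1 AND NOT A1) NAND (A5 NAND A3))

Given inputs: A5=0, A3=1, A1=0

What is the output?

Substituting: ((0 AND NOT 0) NAND (0 NAND 1))
= 1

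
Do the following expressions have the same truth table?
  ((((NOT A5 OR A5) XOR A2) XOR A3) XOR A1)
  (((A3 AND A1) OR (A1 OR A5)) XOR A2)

No. Counterexample: with A2=0, A3=0, A1=0, A5=0, Expression 1 = 1 but Expression 2 = 0.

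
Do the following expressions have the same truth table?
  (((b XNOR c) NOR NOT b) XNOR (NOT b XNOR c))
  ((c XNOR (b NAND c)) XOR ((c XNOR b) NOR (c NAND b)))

No. Counterexample: with b=0, c=0, Expression 1 = 1 but Expression 2 = 0.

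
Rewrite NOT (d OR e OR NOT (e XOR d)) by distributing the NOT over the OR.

NOT d AND NOT e AND (e XOR d)
De Morgan's: NOT(OR of terms) = AND of negations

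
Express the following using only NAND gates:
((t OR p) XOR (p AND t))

((((t NAND t) NAND (p NAND p)) NAND (((t NAND t) NAND (p NAND p)) NAND ((p NAND t) NAND (p NAND t)))) NAND (((p NAND t) NAND (p NAND t)) NAND (((t NAND t) NAND (p NAND p)) NAND ((p NAND t) NAND (p NAND t)))))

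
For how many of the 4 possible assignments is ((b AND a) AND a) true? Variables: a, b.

Satisfying assignments: (1,1)
Count: 1 out of 4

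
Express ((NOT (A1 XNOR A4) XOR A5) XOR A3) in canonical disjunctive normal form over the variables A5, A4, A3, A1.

(NOT A5 AND NOT A4 AND NOT A3 AND A1) OR (NOT A5 AND NOT A4 AND A3 AND NOT A1) OR (NOT A5 AND A4 AND NOT A3 AND NOT A1) OR (NOT A5 AND A4 AND A3 AND A1) OR (A5 AND NOT A4 AND NOT A3 AND NOT A1) OR (A5 AND NOT A4 AND A3 AND A1) OR (A5 AND A4 AND NOT A3 AND A1) OR (A5 AND A4 AND A3 AND NOT A1)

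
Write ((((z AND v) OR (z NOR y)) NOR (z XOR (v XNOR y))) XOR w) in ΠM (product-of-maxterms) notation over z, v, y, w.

ΠM(0, 3, 4, 6, 9, 10, 12, 14) = (z OR v OR y OR w) AND (z OR v OR NOT y OR NOT w) AND (z OR NOT v OR y OR w) AND (z OR NOT v OR NOT y OR w) AND (NOT z OR v OR y OR NOT w) AND (NOT z OR v OR NOT y OR w) AND (NOT z OR NOT v OR y OR w) AND (NOT z OR NOT v OR NOT y OR w)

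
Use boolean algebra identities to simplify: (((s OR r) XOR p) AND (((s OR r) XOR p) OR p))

By absorption (E AND (E OR v) = E):
= ((s OR r) XOR p)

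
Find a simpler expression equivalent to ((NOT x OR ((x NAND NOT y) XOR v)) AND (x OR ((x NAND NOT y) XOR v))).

By distribution ((E OR v) AND (E OR NOT v) = E):
= ((x NAND NOT y) XOR v)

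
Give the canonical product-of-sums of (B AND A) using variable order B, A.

ΠM(0, 1, 2) = (B OR A) AND (B OR NOT A) AND (NOT B OR A)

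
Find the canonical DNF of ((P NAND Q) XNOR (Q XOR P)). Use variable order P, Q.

(NOT P AND Q) OR (P AND NOT Q) OR (P AND Q)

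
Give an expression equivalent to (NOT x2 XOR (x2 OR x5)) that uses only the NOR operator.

(((((x2 NOR x2) NOR ((x2 NOR x5) NOR (x2 NOR x5))) NOR ((x2 NOR x2) NOR ((x2 NOR x5) NOR (x2 NOR x5)))) NOR (((x2 NOR x2) NOR ((x2 NOR x5) NOR (x2 NOR x5))) NOR ((x2 NOR x2) NOR ((x2 NOR x5) NOR (x2 NOR x5))))) NOR (((((x2 NOR x2) NOR (x2 NOR x2)) NOR (((x2 NOR x5) NOR (x2 NOR x5)) NOR ((x2 NOR x5) NOR (x2 NOR x5)))) NOR (((x2 NOR x2) NOR (x2 NOR x2)) NOR (((x2 NOR x5) NOR (x2 NOR x5)) NOR ((x2 NOR x5) NOR (x2 NOR x5))))) NOR ((((x2 NOR x2) NOR (x2 NOR x2)) NOR (((x2 NOR x5) NOR (x2 NOR x5)) NOR ((x2 NOR x5) NOR (x2 NOR x5)))) NOR (((x2 NOR x2) NOR (x2 NOR x2)) NOR (((x2 NOR x5) NOR (x2 NOR x5)) NOR ((x2 NOR x5) NOR (x2 NOR x5)))))))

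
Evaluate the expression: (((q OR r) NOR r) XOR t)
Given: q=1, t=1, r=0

Substituting: (((1 OR 0) NOR 0) XOR 1)
= 1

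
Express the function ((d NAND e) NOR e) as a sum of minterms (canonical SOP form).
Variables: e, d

Σm() = FALSE (no minterms)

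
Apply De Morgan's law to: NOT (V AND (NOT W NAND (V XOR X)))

NOT V OR NOT (NOT W NAND (V XOR X))
De Morgan's: NOT(AND of terms) = OR of negations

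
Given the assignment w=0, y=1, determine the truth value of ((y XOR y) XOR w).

Substituting: ((1 XOR 1) XOR 0)
= 0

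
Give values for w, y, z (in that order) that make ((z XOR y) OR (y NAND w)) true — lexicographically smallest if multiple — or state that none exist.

w=0, y=0, z=0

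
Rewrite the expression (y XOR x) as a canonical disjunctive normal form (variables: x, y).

(NOT x AND y) OR (x AND NOT y)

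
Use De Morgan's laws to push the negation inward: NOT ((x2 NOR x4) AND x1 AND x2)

NOT (x2 NOR x4) OR NOT x1 OR NOT x2
De Morgan's: NOT(AND of terms) = OR of negations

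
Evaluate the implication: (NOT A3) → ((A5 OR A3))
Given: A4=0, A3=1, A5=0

Antecedent (NOT A3) = 0; consequent ((A5 OR A3)) = 1.
0 → 1 = 1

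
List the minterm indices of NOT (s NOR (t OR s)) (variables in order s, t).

Σm(1, 2, 3) = (NOT s AND t) OR (s AND NOT t) OR (s AND t)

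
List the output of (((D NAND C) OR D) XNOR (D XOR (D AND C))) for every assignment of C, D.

C | D | Output
--------------
0 | 0 | 0
0 | 1 | 1
1 | 0 | 0
1 | 1 | 0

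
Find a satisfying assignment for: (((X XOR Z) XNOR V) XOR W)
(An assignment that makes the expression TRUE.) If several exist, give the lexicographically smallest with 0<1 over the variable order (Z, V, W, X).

Z=0, V=0, W=0, X=0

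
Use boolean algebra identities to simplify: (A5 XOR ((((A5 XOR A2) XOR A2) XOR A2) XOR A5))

By XOR self-cancellation ((E XOR v) XOR v = E) then XOR self-cancellation ((E XOR v) XOR v = E):
= (A5 XOR A2)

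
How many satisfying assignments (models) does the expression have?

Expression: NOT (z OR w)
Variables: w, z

Satisfying assignments: (0,0)
Count: 1 out of 4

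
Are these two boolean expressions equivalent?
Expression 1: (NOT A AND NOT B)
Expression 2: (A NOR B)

Yes, they are equivalent — the two output columns agree on all 4 assignments:
A | B | Expression 1 | Expression 2
-----------------------------------
0 | 0 | 1 | 1
0 | 1 | 0 | 0
1 | 0 | 0 | 0
1 | 1 | 0 | 0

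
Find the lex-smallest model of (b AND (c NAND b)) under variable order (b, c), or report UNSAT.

b=1, c=0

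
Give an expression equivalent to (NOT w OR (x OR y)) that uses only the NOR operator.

(((w NOR w) NOR ((x NOR y) NOR (x NOR y))) NOR ((w NOR w) NOR ((x NOR y) NOR (x NOR y))))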